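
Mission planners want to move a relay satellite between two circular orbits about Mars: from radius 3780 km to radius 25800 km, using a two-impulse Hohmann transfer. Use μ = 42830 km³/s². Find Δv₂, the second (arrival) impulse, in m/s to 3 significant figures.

Δv₂ = 637 m/s

Transfer-ellipse semi-major axis a_t = (r₁ + r₂)/2 = (3780 + 25800)/2 = 14790 km.
Circular speed at r = 25800 km: v_c = √(μ/r) = 1.28844 km/s.
Transfer-orbit speed at the same r (vis-viva, a = a_t): v_t = √[μ(2/r − 1/a_t)] = 0.651367 km/s.
Δv₂ = |v_t − v_c| = |0.651367 − 1.28844| = 0.6371 km/s.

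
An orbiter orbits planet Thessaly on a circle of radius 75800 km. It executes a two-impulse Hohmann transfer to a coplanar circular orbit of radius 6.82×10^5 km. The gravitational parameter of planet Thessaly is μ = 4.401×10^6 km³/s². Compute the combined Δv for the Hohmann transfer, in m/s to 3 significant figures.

Δv = 4010 m/s

The Hohmann ellipse has a_t = (r₁ + r₂)/2 = 3.789×10^5 km.
At r₁ the circular-orbit speed is v₁ = √(μ/r₁) = 7.6198 km/s.
Transfer-orbit speed at r₁ (vis-viva equation): v_p = √[μ(2/r₁ − 1/a_t)] = 10.223 km/s.
First burn Δv₁ = |v_p − v₁| = 2.603 km/s.
Circular speed at r₂: v₂ = √(μ/r₂) = 2.540 km/s.
Transfer-orbit speed at r₂: v_a = √[μ(2/r₂ − 1/a_t)] = 1.136 km/s.
Second burn Δv₂ = |v₂ − v_a| = 1.404 km/s.
Total Δv = Δv₁ + Δv₂ = 4.007 km/s.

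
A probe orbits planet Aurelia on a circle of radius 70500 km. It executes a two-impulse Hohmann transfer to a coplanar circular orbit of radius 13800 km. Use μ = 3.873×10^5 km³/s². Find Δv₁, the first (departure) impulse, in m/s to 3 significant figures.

Δv₁ = 1000 m/s

The Hohmann ellipse has a_t = (r₁ + r₂)/2 = 42150 km.
On the circular orbit at r = 70500 km, v_c = √(μ/r) = 2.344 km/s.
Transfer-orbit speed at the same r (vis-viva, a = a_t): v_t = √[μ(2/r − 1/a_t)] = 1.341 km/s.
Δv₁ = |v_t − v_c| = |1.341 − 2.344| = 1.003 km/s.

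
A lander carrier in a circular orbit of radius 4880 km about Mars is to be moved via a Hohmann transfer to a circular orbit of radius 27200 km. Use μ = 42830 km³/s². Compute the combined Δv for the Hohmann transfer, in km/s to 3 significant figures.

Transfer-ellipse semi-major axis a_t = (r₁ + r₂)/2 = (4880 + 27200)/2 = 16040 km.
Circular speed at r₁: v₁ = √(μ/r₁) = √(42830/4880) = 2.96254 km/s.
Transfer-orbit speed at r₁ (vis-viva equation): v_p = √[μ(2/r₁ − 1/a_t)] = 3.85786 km/s.
First burn Δv₁ = |v_p − v₁| = 0.8953 km/s.
At r₂, v₂ = √(μ/r₂) = 1.25484 km/s.
Transfer-orbit speed at r₂: v_a = √[μ(2/r₂ − 1/a_t)] = 0.692145 km/s.
Second burn Δv₂ = |v₂ − v_a| = 0.5627 km/s.
Δv = Δv₁ + Δv₂ = 0.8953 + 0.5627 = 1.458 km/s.

Δv = 1.46 km/s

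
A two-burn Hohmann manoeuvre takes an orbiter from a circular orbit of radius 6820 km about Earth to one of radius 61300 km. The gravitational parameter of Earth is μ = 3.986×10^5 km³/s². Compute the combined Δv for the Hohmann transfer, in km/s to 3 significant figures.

Δv = 4.02 km/s

Semi-major axis of the transfer orbit: a_t = (6820 + 61300)/2 = 34060 km.
Circular speed at r₁: v₁ = √(μ/r₁) = √(3.986×10^5/6820) = 7.6450 km/s.
Transfer-orbit speed at r₁ (v² = μ(2/r − 1/a)): v_p = √[μ(2/r₁ − 1/a_t)] = 10.256 km/s.
First burn Δv₁ = |v_p − v₁| = 2.611 km/s.
At r₂, v₂ = √(μ/r₂) = 2.550 km/s.
Transfer-orbit speed at r₂: v_a = √[μ(2/r₂ − 1/a_t)] = 1.141 km/s.
Second burn Δv₂ = |v₂ − v_a| = 1.409 km/s.
Δv = Δv₁ + Δv₂ = 2.611 + 1.409 = 4.020 km/s.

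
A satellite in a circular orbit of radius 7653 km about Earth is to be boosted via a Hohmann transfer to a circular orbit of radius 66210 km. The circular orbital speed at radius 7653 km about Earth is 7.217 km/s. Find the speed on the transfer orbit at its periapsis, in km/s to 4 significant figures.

v = 9.663 km/s

From the circular-orbit relation v² = μ/r at r = 7653 km: μ = v²r = (7.217)² × 7653 = 3.98607×10^5 km³/s².
Transfer-ellipse semi-major axis a_t = (r₁ + r₂)/2 = (7653 + 66210)/2 = 36931.5 km.
The periapsis of the transfer ellipse is at r = 7653 km.
Applying v² = μ(2/r − 1/a_t): v = 9.663 km/s.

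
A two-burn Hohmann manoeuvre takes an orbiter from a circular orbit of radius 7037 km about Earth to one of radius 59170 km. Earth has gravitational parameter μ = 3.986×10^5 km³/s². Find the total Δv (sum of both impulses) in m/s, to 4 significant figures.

Transfer-ellipse semi-major axis a_t = (r₁ + r₂)/2 = (7037 + 59170)/2 = 33103.5 km.
Circular speed at r₁: v₁ = √(μ/r₁) = √(3.986×10^5/7037) = 7.5262 km/s.
On the transfer ellipse at r₁, v² = μ(2/r − 1/a) gives v_p = √[μ(2/r₁ − 1/a_t)] = 10.062 km/s.
First burn Δv₁ = |v_p − v₁| = 2.536 km/s.
Circular speed at r₂: v₂ = √(μ/r₂) = 2.5955 km/s.
Transfer-orbit speed at r₂: v_a = √[μ(2/r₂ − 1/a_t)] = 1.1967 km/s.
Second burn Δv₂ = |v₂ − v_a| = 1.399 km/s.
Total Δv = Δv₁ + Δv₂ = 3.935 km/s.

Δv = 3935 m/s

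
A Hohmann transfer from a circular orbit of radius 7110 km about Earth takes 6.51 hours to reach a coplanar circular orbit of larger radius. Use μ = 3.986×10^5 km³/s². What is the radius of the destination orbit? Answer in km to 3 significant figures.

r₂ = 49100 km

Transfer time t = 6.51 hours = 23436 s, and t = π√(a_t³/μ).
So a_t = (μ t²/π²)^(1/3) = (3.986×10^5 × (23436)² / π²)^(1/3) = 28098 km.
Since a_t = (r₁ + r₂)/2, r₂ = 2a_t − r₁ = 2×28098 − 7110 = 49086 km.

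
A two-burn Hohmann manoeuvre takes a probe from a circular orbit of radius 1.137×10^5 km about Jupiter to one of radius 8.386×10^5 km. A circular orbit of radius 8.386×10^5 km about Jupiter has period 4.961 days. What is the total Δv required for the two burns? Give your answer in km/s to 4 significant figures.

Δv = 17.21 km/s

From Kepler's third law T² = 4π²r³/μ at r = 8.386×10^5 km, T = 4.961 days = 4.961 × 86400 s = 4.286304×10^5 s: μ = 4π²r³/T² = 1.26724×10^8 km³/s².
Semi-major axis of the transfer orbit: a_t = (1.137×10^5 + 8.386×10^5)/2 = 4.7615×10^5 km.
At r₁ the circular-orbit speed is v₁ = √(μ/r₁) = 33.385 km/s.
On the transfer ellipse at r₁, v² = μ(2/r − 1/a) gives v_p = √[μ(2/r₁ − 1/a_t)] = 44.305 km/s.
First burn Δv₁ = |v_p − v₁| = 10.92 km/s.
Circular speed at r₂: v₂ = √(μ/r₂) = 12.293 km/s.
Transfer-orbit speed at r₂: v_a = √[μ(2/r₂ − 1/a_t)] = 6.0070 km/s.
Second burn Δv₂ = |v₂ − v_a| = 6.286 km/s.
Δv = Δv₁ + Δv₂ = 10.92 + 6.286 = 17.21 km/s.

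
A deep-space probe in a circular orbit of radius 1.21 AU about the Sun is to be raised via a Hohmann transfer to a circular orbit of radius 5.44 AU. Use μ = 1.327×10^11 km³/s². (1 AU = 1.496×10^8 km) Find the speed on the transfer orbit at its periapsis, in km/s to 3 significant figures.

v = 34.6 km/s

In km: r₁ = 1.21 × 1.496×10^8 = 1.81016×10^8 km; r₂ = 5.44 × 1.496×10^8 = 8.13824×10^8 km.
The Hohmann ellipse has a_t = (r₁ + r₂)/2 = 4.9742×10^8 km.
The periapsis of the transfer ellipse is at r = 1.81016×10^8 km.
Applying v² = μ(2/r − 1/a_t): v = 34.63 km/s.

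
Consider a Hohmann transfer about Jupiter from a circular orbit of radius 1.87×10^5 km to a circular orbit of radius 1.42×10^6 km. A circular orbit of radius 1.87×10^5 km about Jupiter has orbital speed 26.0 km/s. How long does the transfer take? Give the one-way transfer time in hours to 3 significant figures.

From the circular-orbit relation v² = μ/r at r = 1.87×10^5 km: μ = v²r = (26.0)² × 1.87×10^5 = 1.26412×10^8 km³/s².
Transfer-ellipse semi-major axis a_t = (r₁ + r₂)/2 = (1.870×10^5 + 1.420×10^6)/2 = 8.035×10^5 km.
By Kepler's third law the transfer-orbit period is T = 2π√(a_t³/μ), so t = T/2 = 2.012×10^5 s.
Converting: 2.012×10^5 s ÷ 3600 s/hour = 55.9 hours.

t = 55.9 hours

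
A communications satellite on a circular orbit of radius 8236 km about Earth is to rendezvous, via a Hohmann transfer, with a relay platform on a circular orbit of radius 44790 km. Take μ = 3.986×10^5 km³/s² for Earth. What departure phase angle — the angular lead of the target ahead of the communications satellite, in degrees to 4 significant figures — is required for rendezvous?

The Hohmann ellipse has a_t = (r₁ + r₂)/2 = 26513 km.
The half-period of the transfer ellipse is t = π√(a_t³/μ) = 21482 s.
The target's mean motion on its circular orbit is ω₂ = √(μ/r₂³) = 6.6604×10^-5 rad/s.
Angle swept by the target during transfer: ω₂·t = 1.4308 rad = 81.98°.
Arrival is 180° from departure on the ellipse, so φ = 180° − 81.98° = 98.02°.

φ = 98.02°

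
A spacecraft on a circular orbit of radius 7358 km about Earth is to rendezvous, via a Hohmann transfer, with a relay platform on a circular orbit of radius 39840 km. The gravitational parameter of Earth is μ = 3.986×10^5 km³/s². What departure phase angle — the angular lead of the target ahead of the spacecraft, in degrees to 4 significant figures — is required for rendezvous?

Transfer-ellipse semi-major axis a_t = (r₁ + r₂)/2 = (7358 + 39840)/2 = 23599 km.
The half-period of the transfer ellipse is t = π√(a_t³/μ) = 18040 s.
The target's mean motion on its circular orbit is ω₂ = √(μ/r₂³) = 7.939×10^-5 rad/s.
Angle swept by the target during transfer: ω₂·t = 1.4322 rad = 82.06°.
The spacecraft traverses 180° on the transfer ellipse, so the target must lead by 180° − 82.06° = 97.94°.

φ = 97.94°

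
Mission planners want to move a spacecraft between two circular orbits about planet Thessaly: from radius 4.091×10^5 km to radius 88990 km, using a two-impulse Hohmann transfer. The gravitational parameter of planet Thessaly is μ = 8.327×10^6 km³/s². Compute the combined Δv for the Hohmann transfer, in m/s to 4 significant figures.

Transfer-ellipse semi-major axis a_t = (r₁ + r₂)/2 = (4.091×10^5 + 88990)/2 = 2.49045×10^5 km.
At r₁ the circular-orbit speed is v₁ = √(μ/r₁) = 4.5116 km/s.
Transfer-orbit speed at r₁ (vis-viva): v_a = √[μ(2/r₁ − 1/a_t)] = 2.6969 km/s.
First burn Δv₁ = |v_a − v₁| = 1.8147 km/s.
At r₂, v₂ = √(μ/r₂) = 9.6733 km/s.
Transfer-orbit speed at r₂: v_p = √[μ(2/r₂ − 1/a_t)] = 12.398 km/s.
Second burn Δv₂ = |v₂ − v_p| = 2.7247 km/s.
Δv = Δv₁ + Δv₂ = 1.8147 + 2.7247 = 4.539 km/s.

Δv = 4539 m/s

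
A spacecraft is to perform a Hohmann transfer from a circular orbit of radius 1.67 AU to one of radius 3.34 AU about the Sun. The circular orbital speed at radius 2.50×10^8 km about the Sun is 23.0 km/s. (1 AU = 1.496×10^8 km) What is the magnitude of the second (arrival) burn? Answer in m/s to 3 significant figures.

Δv₂ = 2990 m/s

From the circular-orbit relation v² = μ/r at r = 2.50×10^8 km: μ = v²r = (23.0)² × 2.50×10^8 = 1.32250×10^11 km³/s².
In km: r₁ = 1.67 × 1.496×10^8 = 2.49832×10^8 km; r₂ = 3.34 × 1.496×10^8 = 4.99664×10^8 km.
The Hohmann ellipse has a_t = (r₁ + r₂)/2 = 3.74748×10^8 km.
On the circular orbit at r = 4.99664×10^8 km, v_c = √(μ/r) = 16.269 km/s.
Transfer-orbit speed at the same r (vis-viva, a = a_t): v_t = √[μ(2/r − 1/a_t)] = 13.284 km/s.
Δv₂ = |v_t − v_c| = |13.284 − 16.269| = 2.985 km/s.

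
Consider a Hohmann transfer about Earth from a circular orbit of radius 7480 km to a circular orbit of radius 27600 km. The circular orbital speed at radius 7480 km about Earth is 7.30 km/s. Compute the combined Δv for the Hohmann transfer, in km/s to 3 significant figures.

From the circular-orbit relation v² = μ/r at r = 7480 km: μ = v²r = (7.30)² × 7480 = 3.98609×10^5 km³/s².
Transfer-ellipse semi-major axis a_t = (r₁ + r₂)/2 = (7480 + 27600)/2 = 17540 km.
At r₁ the circular-orbit speed is v₁ = √(μ/r₁) = 7.300 km/s.
On the transfer ellipse at r₁, v² = μ(2/r − 1/a) gives v_p = √[μ(2/r₁ − 1/a_t)] = 9.157 km/s.
First burn Δv₁ = |v_p − v₁| = 1.857 km/s.
At r₂, v₂ = √(μ/r₂) = 3.8003 km/s.
Transfer-orbit speed at r₂: v_a = √[μ(2/r₂ − 1/a_t)] = 2.4817 km/s.
Second burn Δv₂ = |v₂ − v_a| = 1.319 km/s.
Δv = Δv₁ + Δv₂ = 1.857 + 1.319 = 3.176 km/s.

Δv = 3.18 km/s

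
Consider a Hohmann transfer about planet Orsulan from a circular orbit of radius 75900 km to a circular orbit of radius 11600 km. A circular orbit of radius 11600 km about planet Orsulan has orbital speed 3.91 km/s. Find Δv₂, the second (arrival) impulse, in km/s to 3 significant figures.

From the circular-orbit relation v² = μ/r at r = 11600 km: μ = v²r = (3.91)² × 11600 = 1.77342×10^5 km³/s².
The Hohmann ellipse has a_t = (r₁ + r₂)/2 = 43750 km.
On the circular orbit at r = 11600 km, v_c = √(μ/r) = 3.910 km/s.
Vis-viva on the transfer ellipse at r = 11600 km gives v_t = √[μ(2/r − 1/a_t)] = 5.150 km/s.
Δv₂ = |v_t − v_c| = |5.150 − 3.910| = 1.240 km/s.

Δv₂ = 1.24 km/s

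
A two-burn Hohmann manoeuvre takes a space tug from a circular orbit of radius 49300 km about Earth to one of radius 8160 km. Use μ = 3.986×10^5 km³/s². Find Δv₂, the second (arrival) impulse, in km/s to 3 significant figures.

Δv₂ = 2.17 km/s

Transfer-ellipse semi-major axis a_t = (r₁ + r₂)/2 = (49300 + 8160)/2 = 28730 km.
On the circular orbit at r = 8160 km, v_c = √(μ/r) = 6.989 km/s.
Vis-viva on the transfer ellipse at r = 8160 km gives v_t = √[μ(2/r − 1/a_t)] = 9.155 km/s.
Δv₂ = |v_t − v_c| = |9.155 − 6.989| = 2.166 km/s.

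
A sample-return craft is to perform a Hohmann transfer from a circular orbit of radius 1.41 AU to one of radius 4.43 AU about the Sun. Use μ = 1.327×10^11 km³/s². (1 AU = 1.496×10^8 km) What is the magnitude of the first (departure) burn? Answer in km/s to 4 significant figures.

In km: r₁ = 1.41 × 1.496×10^8 = 2.10936×10^8 km; r₂ = 4.43 × 1.496×10^8 = 6.62728×10^8 km.
Transfer-ellipse semi-major axis a_t = (r₁ + r₂)/2 = (2.10936×10^8 + 6.62728×10^8)/2 = 4.36832×10^8 km.
Circular speed at r = 2.10936×10^8 km: v_c = √(μ/r) = 25.082 km/s.
Transfer-orbit speed at the same r (vis-viva, a = a_t): v_t = √[μ(2/r − 1/a_t)] = 30.894 km/s.
Δv₁ = |v_t − v_c| = |30.894 − 25.082| = 5.812 km/s.

Δv₁ = 5.812 km/s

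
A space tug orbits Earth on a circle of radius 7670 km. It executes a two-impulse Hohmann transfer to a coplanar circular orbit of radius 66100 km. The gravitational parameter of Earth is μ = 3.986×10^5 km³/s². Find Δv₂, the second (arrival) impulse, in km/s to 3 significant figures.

Δv₂ = 1.34 km/s

Transfer-ellipse semi-major axis a_t = (r₁ + r₂)/2 = (7670 + 66100)/2 = 36885 km.
Circular speed at r = 66100 km: v_c = √(μ/r) = 2.456 km/s.
Vis-viva on the transfer ellipse at r = 66100 km gives v_t = √[μ(2/r − 1/a_t)] = 1.120 km/s.
Δv₂ = |v_t − v_c| = |1.120 − 2.456| = 1.336 km/s.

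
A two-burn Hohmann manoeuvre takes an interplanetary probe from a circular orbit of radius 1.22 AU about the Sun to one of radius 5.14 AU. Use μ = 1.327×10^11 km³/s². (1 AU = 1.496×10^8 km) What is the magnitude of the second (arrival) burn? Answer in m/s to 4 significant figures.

Δv₂ = 5000 m/s

In km: r₁ = 1.22 × 1.496×10^8 = 1.82512×10^8 km; r₂ = 5.14 × 1.496×10^8 = 7.68944×10^8 km.
The Hohmann ellipse has a_t = (r₁ + r₂)/2 = 4.75728×10^8 km.
On the circular orbit at r = 7.68944×10^8 km, v_c = √(μ/r) = 13.137 km/s.
Vis-viva on the transfer ellipse at r = 7.68944×10^8 km gives v_t = √[μ(2/r − 1/a_t)] = 8.1368 km/s.
Δv₂ = |v_t − v_c| = |8.1368 − 13.137| = 5.000 km/s.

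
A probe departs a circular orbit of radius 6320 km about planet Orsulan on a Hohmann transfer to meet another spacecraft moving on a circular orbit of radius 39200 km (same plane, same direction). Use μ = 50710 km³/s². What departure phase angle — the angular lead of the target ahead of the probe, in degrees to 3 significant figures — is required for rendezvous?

Transfer-ellipse semi-major axis a_t = (r₁ + r₂)/2 = (6320 + 39200)/2 = 22760 km.
The half-period of the transfer ellipse is t = π√(a_t³/μ) = 47902.9 s.
Target angular speed ω₂ = √(μ/r₂³) = 2.90147×10^-5 rad/s.
Angle swept by the target during transfer: ω₂·t = 1.38989 rad = 79.63°.
Arrival is 180° from departure on the ellipse, so φ = 180° − 79.63° = 100°.

φ = 100°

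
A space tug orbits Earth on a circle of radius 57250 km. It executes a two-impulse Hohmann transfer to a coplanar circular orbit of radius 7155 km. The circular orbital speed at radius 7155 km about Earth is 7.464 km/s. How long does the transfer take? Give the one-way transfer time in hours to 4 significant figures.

From the circular-orbit relation v² = μ/r at r = 7155 km: μ = v²r = (7.464)² × 7155 = 3.98614×10^5 km³/s².
Semi-major axis of the transfer orbit: a_t = (57250 + 7155)/2 = 32202.5 km.
Half the transfer-orbit period gives t = π√(a_t³/μ) = 28754.6 s.
Converting: 28754.6 s ÷ 3600 s/hour = 7.987 hours.

t = 7.987 hours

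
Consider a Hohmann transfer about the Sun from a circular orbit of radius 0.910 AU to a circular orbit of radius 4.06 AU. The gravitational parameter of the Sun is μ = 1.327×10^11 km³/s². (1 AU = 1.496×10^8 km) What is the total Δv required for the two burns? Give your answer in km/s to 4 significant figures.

In km: r₁ = 0.910 × 1.496×10^8 = 1.36136×10^8 km; r₂ = 4.06 × 1.496×10^8 = 6.07376×10^8 km.
Transfer-ellipse semi-major axis a_t = (r₁ + r₂)/2 = (1.36136×10^8 + 6.07376×10^8)/2 = 3.71756×10^8 km.
At r₁ the circular-orbit speed is v₁ = √(μ/r₁) = 31.221 km/s.
Transfer-orbit speed at r₁ (vis-viva): v_p = √[μ(2/r₁ − 1/a_t)] = 39.907 km/s.
First burn Δv₁ = |v_p − v₁| = 8.686 km/s.
Circular speed at r₂: v₂ = √(μ/r₂) = 14.781 km/s.
Transfer-orbit speed at r₂: v_a = √[μ(2/r₂ − 1/a_t)] = 8.9447 km/s.
Second burn Δv₂ = |v₂ − v_a| = 5.836 km/s.
Total Δv = Δv₁ + Δv₂ = 14.52 km/s.

Δv = 14.52 km/s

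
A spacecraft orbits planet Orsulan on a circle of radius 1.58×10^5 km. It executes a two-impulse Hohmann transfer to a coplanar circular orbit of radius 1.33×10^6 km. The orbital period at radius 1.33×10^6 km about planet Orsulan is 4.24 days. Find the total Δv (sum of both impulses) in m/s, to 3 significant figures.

Δv = 34600 m/s

From Kepler's third law T² = 4π²r³/μ at r = 1.33×10^6 km, T = 4.24 days = 4.24 × 86400 s = 3.66336×10^5 s: μ = 4π²r³/T² = 6.92079×10^8 km³/s².
Semi-major axis of the transfer orbit: a_t = (1.580×10^5 + 1.330×10^6)/2 = 7.440×10^5 km.
Circular speed at r₁: v₁ = √(μ/r₁) = √(6.92079×10^8/1.580×10^5) = 66.1834 km/s.
On the transfer ellipse at r₁, v² = μ(2/r − 1/a) gives v_p = √[μ(2/r₁ − 1/a_t)] = 88.4888 km/s.
First burn Δv₁ = |v_p − v₁| = 22.305 km/s.
Circular speed at r₂: v₂ = √(μ/r₂) = 22.811 km/s.
Transfer-orbit speed at r₂: v_a = √[μ(2/r₂ − 1/a_t)] = 10.512 km/s.
Second burn Δv₂ = |v₂ − v_a| = 12.299 km/s.
Total Δv = Δv₁ + Δv₂ = 34.60 km/s.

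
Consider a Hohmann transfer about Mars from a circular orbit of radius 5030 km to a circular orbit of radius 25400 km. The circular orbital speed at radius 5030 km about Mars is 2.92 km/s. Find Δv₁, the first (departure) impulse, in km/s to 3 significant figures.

From the circular-orbit relation v² = μ/r at r = 5030 km: μ = v²r = (2.92)² × 5030 = 42887.8 km³/s².
Transfer-ellipse semi-major axis a_t = (r₁ + r₂)/2 = (5030 + 25400)/2 = 15215 km.
Circular speed at r = 5030 km: v_c = √(μ/r) = 2.9200 km/s.
Transfer-orbit speed at the same r (vis-viva, a = a_t): v_t = √[μ(2/r − 1/a_t)] = 3.7728 km/s.
Δv₁ = |v_t − v_c| = |3.7728 − 2.9200| = 0.8528 km/s.

Δv₁ = 0.853 km/s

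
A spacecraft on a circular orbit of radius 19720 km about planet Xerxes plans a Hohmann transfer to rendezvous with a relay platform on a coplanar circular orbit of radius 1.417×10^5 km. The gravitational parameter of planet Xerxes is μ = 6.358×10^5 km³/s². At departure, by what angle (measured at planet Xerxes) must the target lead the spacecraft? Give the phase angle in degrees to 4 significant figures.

Semi-major axis of the transfer orbit: a_t = (19720 + 1.417×10^5)/2 = 80710 km.
The half-period of the transfer ellipse is t = π√(a_t³/μ) = 90340 s.
The target's mean motion on its circular orbit is ω₂ = √(μ/r₂³) = 1.4949×10^-5 rad/s.
Angle swept by the target during transfer: ω₂·t = 1.3505 rad = 77.38°.
Arrival is 180° from departure on the ellipse, so φ = 180° − 77.38° = 102.6°.

φ = 102.6°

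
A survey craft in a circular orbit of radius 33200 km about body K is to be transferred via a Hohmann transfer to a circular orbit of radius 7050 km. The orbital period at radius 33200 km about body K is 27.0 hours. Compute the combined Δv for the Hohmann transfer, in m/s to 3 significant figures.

From Kepler's third law T² = 4π²r³/μ at r = 33200 km, T = 27.0 hours = 27.0 × 3600 s = 97200 s: μ = 4π²r³/T² = 1.52912×10^5 km³/s².
Semi-major axis of the transfer orbit: a_t = (33200 + 7050)/2 = 20125 km.
At r₁ the circular-orbit speed is v₁ = √(μ/r₁) = 2.14611 km/s.
Transfer-orbit speed at r₁ (vis-viva equation): v_a = √[μ(2/r₁ − 1/a_t)] = 1.27022 km/s.
First burn Δv₁ = |v_a − v₁| = 0.87589 km/s.
Circular speed at r₂: v₂ = √(μ/r₂) = 4.6572 km/s.
Transfer-orbit speed at r₂: v_p = √[μ(2/r₂ − 1/a_t)] = 5.9817 km/s.
Second burn Δv₂ = |v₂ − v_p| = 1.3245 km/s.
Δv = Δv₁ + Δv₂ = 0.87589 + 1.3245 = 2.200 km/s.

Δv = 2200 m/s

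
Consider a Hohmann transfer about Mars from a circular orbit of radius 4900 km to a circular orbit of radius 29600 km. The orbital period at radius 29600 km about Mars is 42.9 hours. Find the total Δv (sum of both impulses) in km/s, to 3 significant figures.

From Kepler's third law T² = 4π²r³/μ at r = 29600 km, T = 42.9 hours = 42.9 × 3600 s = 1.5444×10^5 s: μ = 4π²r³/T² = 42925.5 km³/s².
Semi-major axis of the transfer orbit: a_t = (4900 + 29600)/2 = 17250 km.
Circular speed at r₁: v₁ = √(μ/r₁) = √(42925.5/4900) = 2.959781 km/s.
Transfer-orbit speed at r₁ (v² = μ(2/r − 1/a)): v_p = √[μ(2/r₁ − 1/a_t)] = 3.877135 km/s.
First burn Δv₁ = |v_p − v₁| = 0.9174 km/s.
Circular speed at r₂: v₂ = √(μ/r₂) = 1.2042 km/s.
Transfer-orbit speed at r₂: v_a = √[μ(2/r₂ − 1/a_t)] = 0.64182 km/s.
Second burn Δv₂ = |v₂ − v_a| = 0.5624 km/s.
Δv = Δv₁ + Δv₂ = 0.9174 + 0.5624 = 1.480 km/s.

Δv = 1.48 km/s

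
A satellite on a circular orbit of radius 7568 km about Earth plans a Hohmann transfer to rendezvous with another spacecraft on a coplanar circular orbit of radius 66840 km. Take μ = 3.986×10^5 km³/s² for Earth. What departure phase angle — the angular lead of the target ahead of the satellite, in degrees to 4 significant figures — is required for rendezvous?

Transfer-ellipse semi-major axis a_t = (r₁ + r₂)/2 = (7568 + 66840)/2 = 37204 km.
Transfer time t = π√(a_t³/μ) = 35708 s.
Target angular speed ω₂ = √(μ/r₂³) = 3.6535×10^-5 rad/s.
Angle swept by the target during transfer: ω₂·t = 1.3046 rad = 74.748°.
Arrival is 180° from departure on the ellipse, so φ = 180° − 74.748° = 105.3°.

φ = 105.3°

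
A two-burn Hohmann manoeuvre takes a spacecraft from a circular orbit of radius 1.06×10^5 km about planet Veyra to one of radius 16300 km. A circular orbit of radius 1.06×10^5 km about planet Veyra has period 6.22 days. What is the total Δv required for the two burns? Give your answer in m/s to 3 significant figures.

Δv = 1600 m/s

From Kepler's third law T² = 4π²r³/μ at r = 1.06×10^5 km, T = 6.22 days = 6.22 × 86400 s = 5.37408×10^5 s: μ = 4π²r³/T² = 1.62806×10^5 km³/s².
Transfer-ellipse semi-major axis a_t = (r₁ + r₂)/2 = (1.060×10^5 + 16300)/2 = 61150 km.
Circular speed at r₁: v₁ = √(μ/r₁) = √(1.62806×10^5/1.060×10^5) = 1.239315 km/s.
Transfer-orbit speed at r₁ (vis-viva equation): v_a = √[μ(2/r₁ − 1/a_t)] = 0.6398485 km/s.
First burn Δv₁ = |v_a − v₁| = 0.59947 km/s.
At r₂, v₂ = √(μ/r₂) = 3.1604 km/s.
Transfer-orbit speed at r₂: v_p = √[μ(2/r₂ − 1/a_t)] = 4.1610 km/s.
Second burn Δv₂ = |v₂ − v_p| = 1.0006 km/s.
Δv = Δv₁ + Δv₂ = 0.59947 + 1.0006 = 1.600 km/s.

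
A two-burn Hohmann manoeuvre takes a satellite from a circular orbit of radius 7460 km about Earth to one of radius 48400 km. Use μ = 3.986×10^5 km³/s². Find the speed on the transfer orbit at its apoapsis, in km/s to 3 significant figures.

v = 1.48 km/s

Transfer-ellipse semi-major axis a_t = (r₁ + r₂)/2 = (7460 + 48400)/2 = 27930 km.
The apoapsis of the transfer ellipse is at r = 48400 km.
From the vis-viva equation, v = √[μ(2/r − 1/a_t)] = 1.483 km/s.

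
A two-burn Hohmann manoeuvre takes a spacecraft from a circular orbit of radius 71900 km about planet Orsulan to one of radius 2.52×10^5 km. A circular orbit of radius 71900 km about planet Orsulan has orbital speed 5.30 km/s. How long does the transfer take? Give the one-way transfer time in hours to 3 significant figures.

t = 40.0 hours

From the circular-orbit relation v² = μ/r at r = 71900 km: μ = v²r = (5.30)² × 71900 = 2.01967×10^6 km³/s².
Semi-major axis of the transfer orbit: a_t = (71900 + 2.520×10^5)/2 = 1.6195×10^5 km.
Half the transfer-orbit period gives t = π√(a_t³/μ) = 1.441×10^5 s.
Converting: 1.441×10^5 s ÷ 3600 s/hour = 40.0 hours.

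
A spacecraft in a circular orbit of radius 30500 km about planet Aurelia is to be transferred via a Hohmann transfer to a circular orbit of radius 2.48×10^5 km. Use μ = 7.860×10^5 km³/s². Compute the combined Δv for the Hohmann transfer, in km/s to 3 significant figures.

The Hohmann ellipse has a_t = (r₁ + r₂)/2 = 1.3925×10^5 km.
At r₁ the circular-orbit speed is v₁ = √(μ/r₁) = 5.0765 km/s.
Transfer-orbit speed at r₁ (v² = μ(2/r − 1/a)): v_p = √[μ(2/r₁ − 1/a_t)] = 6.7747 km/s.
First burn Δv₁ = |v_p − v₁| = 1.698 km/s.
Circular speed at r₂: v₂ = √(μ/r₂) = 1.7803 km/s.
Transfer-orbit speed at r₂: v_a = √[μ(2/r₂ − 1/a_t)] = 0.83318 km/s.
Second burn Δv₂ = |v₂ − v_a| = 0.9471 km/s.
Total Δv = Δv₁ + Δv₂ = 2.645 km/s.

Δv = 2.65 km/s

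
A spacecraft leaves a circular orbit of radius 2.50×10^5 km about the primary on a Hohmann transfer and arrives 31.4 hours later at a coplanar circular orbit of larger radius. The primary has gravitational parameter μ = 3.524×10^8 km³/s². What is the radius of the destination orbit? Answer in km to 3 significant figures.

r₂ = 1.29×10^6 km

Transfer time t = 31.4 hours = 1.1304×10^5 s, and t = π√(a_t³/μ).
So a_t = (μ t²/π²)^(1/3) = (3.524×10^8 × (1.1304×10^5)² / π²)^(1/3) = 7.6984×10^5 km.
Since a_t = (r₁ + r₂)/2, r₂ = 2a_t − r₁ = 2×7.6984×10^5 − 2.500×10^5 = 1.28968×10^6 km.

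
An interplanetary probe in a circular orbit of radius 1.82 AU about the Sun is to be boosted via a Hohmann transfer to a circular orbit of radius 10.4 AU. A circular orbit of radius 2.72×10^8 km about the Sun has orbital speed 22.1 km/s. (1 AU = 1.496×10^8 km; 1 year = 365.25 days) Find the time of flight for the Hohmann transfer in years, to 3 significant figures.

From the circular-orbit relation v² = μ/r at r = 2.72×10^8 km: μ = v²r = (22.1)² × 2.72×10^8 = 1.32848×10^11 km³/s².
In km: r₁ = 1.82 × 1.496×10^8 = 2.72272×10^8 km; r₂ = 10.4 × 1.496×10^8 = 1.55584×10^9 km.
Semi-major axis of the transfer orbit: a_t = (2.72272×10^8 + 1.55584×10^9)/2 = 9.14056×10^8 km.
Transfer time t = π√(a_t³/μ) = π√((9.14056×10^8)³ / 1.32848×10^11) = 2.382×10^8 s.
Converting: 2.382×10^8 s ÷ 3.15576×10^7 s/year (365.25 × 86400) = 7.55 years.

t = 7.55 years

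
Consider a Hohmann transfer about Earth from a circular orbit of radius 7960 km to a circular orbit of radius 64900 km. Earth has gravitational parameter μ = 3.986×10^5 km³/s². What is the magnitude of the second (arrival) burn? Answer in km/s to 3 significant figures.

Δv₂ = 1.32 km/s

Semi-major axis of the transfer orbit: a_t = (7960 + 64900)/2 = 36430 km.
On the circular orbit at r = 64900 km, v_c = √(μ/r) = 2.478 km/s.
Vis-viva on the transfer ellipse at r = 64900 km gives v_t = √[μ(2/r − 1/a_t)] = 1.158 km/s.
Δv₂ = |v_t − v_c| = |1.158 − 2.478| = 1.320 km/s.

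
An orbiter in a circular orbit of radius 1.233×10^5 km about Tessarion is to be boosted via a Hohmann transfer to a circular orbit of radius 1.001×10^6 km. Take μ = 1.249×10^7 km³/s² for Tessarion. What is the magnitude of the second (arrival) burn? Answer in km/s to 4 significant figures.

Δv₂ = 1.878 km/s

The Hohmann ellipse has a_t = (r₁ + r₂)/2 = 5.6215×10^5 km.
Circular speed at r = 1.001×10^6 km: v_c = √(μ/r) = 3.532 km/s.
Transfer-orbit speed at the same r (vis-viva, a = a_t): v_t = √[μ(2/r − 1/a_t)] = 1.654 km/s.
Δv₂ = |v_t − v_c| = |1.654 − 3.532| = 1.878 km/s.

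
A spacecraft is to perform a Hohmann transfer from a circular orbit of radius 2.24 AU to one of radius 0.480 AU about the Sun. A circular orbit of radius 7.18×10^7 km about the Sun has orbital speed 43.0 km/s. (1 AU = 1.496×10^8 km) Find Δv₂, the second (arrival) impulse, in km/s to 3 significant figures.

Δv₂ = 12.2 km/s

From the circular-orbit relation v² = μ/r at r = 7.18×10^7 km: μ = v²r = (43.0)² × 7.18×10^7 = 1.32758×10^11 km³/s².
In km: r₁ = 2.24 × 1.496×10^8 = 3.35104×10^8 km; r₂ = 0.480 × 1.496×10^8 = 7.1808×10^7 km.
The Hohmann ellipse has a_t = (r₁ + r₂)/2 = 2.03456×10^8 km.
Circular speed at r = 7.1808×10^7 km: v_c = √(μ/r) = 43.00 km/s.
Transfer-orbit speed at the same r (vis-viva, a = a_t): v_t = √[μ(2/r − 1/a_t)] = 55.18 km/s.
Δv₂ = |v_t − v_c| = |55.18 − 43.00| = 12.18 km/s.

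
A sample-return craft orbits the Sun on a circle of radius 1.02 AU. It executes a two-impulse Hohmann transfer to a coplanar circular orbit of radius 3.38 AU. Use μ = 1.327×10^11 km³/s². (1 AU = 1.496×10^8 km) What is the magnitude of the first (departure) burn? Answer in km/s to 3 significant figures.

In km: r₁ = 1.02 × 1.496×10^8 = 1.52592×10^8 km; r₂ = 3.38 × 1.496×10^8 = 5.05648×10^8 km.
The Hohmann ellipse has a_t = (r₁ + r₂)/2 = 3.2912×10^8 km.
Circular speed at r = 1.52592×10^8 km: v_c = √(μ/r) = 29.4896 km/s.
Vis-viva on the transfer ellipse at r = 1.52592×10^8 km gives v_t = √[μ(2/r − 1/a_t)] = 36.5525 km/s.
Δv₁ = |v_t − v_c| = |36.5525 − 29.4896| = 7.063 km/s.

Δv₁ = 7.06 km/s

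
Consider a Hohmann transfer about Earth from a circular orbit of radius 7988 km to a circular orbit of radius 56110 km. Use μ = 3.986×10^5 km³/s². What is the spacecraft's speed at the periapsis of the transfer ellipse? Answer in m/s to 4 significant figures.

v = 9347 m/s

Transfer-ellipse semi-major axis a_t = (r₁ + r₂)/2 = (7988 + 56110)/2 = 32049 km.
At periapsis, r = 7988 km.
Vis-viva: v = √[μ(2/r − 1/a_t)] = √[3.986×10^5 × (2/7988 − 1/32049)] = 9.347 km/s.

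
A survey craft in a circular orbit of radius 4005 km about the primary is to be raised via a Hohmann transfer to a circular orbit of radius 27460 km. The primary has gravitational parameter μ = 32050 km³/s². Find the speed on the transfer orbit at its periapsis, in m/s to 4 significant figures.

Semi-major axis of the transfer orbit: a_t = (4005 + 27460)/2 = 15732.5 km.
The periapsis of the transfer ellipse is at r = 4005 km.
Applying v² = μ(2/r − 1/a_t): v = 3.737 km/s.

v = 3737 m/s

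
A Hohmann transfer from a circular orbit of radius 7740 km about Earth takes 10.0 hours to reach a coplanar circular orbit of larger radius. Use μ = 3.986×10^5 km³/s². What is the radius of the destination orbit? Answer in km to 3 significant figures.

Transfer time t = 10.0 hours = 36000 s, and t = π√(a_t³/μ).
So a_t = (μ t²/π²)^(1/3) = (3.986×10^5 × (36000)² / π²)^(1/3) = 37407 km.
Since a_t = (r₁ + r₂)/2, r₂ = 2a_t − r₁ = 2×37407 − 7740 = 67074 km.

r₂ = 67100 km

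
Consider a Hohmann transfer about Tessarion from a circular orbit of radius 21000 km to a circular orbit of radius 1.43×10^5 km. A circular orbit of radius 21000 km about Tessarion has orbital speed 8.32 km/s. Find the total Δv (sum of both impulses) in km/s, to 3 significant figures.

Δv = 4.24 km/s

From the circular-orbit relation v² = μ/r at r = 21000 km: μ = v²r = (8.32)² × 21000 = 1.45367×10^6 km³/s².
The Hohmann ellipse has a_t = (r₁ + r₂)/2 = 82000 km.
At r₁ the circular-orbit speed is v₁ = √(μ/r₁) = 8.3200 km/s.
On the transfer ellipse at r₁, vis-viva equation gives v_p = √[μ(2/r₁ − 1/a_t)] = 10.987 km/s.
First burn Δv₁ = |v_p − v₁| = 2.667 km/s.
Circular speed at r₂: v₂ = √(μ/r₂) = 3.188 km/s.
Transfer-orbit speed at r₂: v_a = √[μ(2/r₂ − 1/a_t)] = 1.613 km/s.
Second burn Δv₂ = |v₂ − v_a| = 1.575 km/s.
Total Δv = Δv₁ + Δv₂ = 4.242 km/s.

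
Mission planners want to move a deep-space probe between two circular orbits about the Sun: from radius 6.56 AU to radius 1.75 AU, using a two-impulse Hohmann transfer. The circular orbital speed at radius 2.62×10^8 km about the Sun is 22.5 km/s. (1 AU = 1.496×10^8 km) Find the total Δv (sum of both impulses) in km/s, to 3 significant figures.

Δv = 9.85 km/s

From the circular-orbit relation v² = μ/r at r = 2.62×10^8 km: μ = v²r = (22.5)² × 2.62×10^8 = 1.32638×10^11 km³/s².
In km: r₁ = 6.56 × 1.496×10^8 = 9.81376×10^8 km; r₂ = 1.75 × 1.496×10^8 = 2.618×10^8 km.
Transfer-ellipse semi-major axis a_t = (r₁ + r₂)/2 = (9.81376×10^8 + 2.618×10^8)/2 = 6.21588×10^8 km.
At r₁ the circular-orbit speed is v₁ = √(μ/r₁) = 11.6256 km/s.
On the transfer ellipse at r₁, vis-viva gives v_a = √[μ(2/r₁ − 1/a_t)] = 7.54482 km/s.
First burn Δv₁ = |v_a − v₁| = 4.08078 km/s.
At r₂, v₂ = √(μ/r₂) = 22.50859 km/s.
Transfer-orbit speed at r₂: v_p = √[μ(2/r₂ − 1/a_t)] = 28.28230 km/s.
Second burn Δv₂ = |v₂ − v_p| = 5.77371 km/s.
Δv = Δv₁ + Δv₂ = 4.08078 + 5.77371 = 9.854 km/s.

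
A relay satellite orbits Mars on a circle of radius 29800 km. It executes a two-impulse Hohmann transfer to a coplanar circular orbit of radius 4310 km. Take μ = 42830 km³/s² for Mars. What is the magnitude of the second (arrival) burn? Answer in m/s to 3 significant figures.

Δv₂ = 1010 m/s

Transfer-ellipse semi-major axis a_t = (r₁ + r₂)/2 = (29800 + 4310)/2 = 17055 km.
On the circular orbit at r = 4310 km, v_c = √(μ/r) = 3.152 km/s.
Transfer-orbit speed at the same r (vis-viva, a = a_t): v_t = √[μ(2/r − 1/a_t)] = 4.167 km/s.
Δv₂ = |v_t − v_c| = |4.167 − 3.152| = 1.015 km/s.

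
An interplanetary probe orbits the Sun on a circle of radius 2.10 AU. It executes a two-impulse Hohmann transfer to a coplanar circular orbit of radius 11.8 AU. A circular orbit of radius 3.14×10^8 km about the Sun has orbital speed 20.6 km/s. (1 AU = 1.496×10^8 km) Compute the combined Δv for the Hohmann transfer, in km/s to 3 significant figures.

From the circular-orbit relation v² = μ/r at r = 3.14×10^8 km: μ = v²r = (20.6)² × 3.14×10^8 = 1.33249×10^11 km³/s².
In km: r₁ = 2.10 × 1.496×10^8 = 3.1416×10^8 km; r₂ = 11.8 × 1.496×10^8 = 1.76528×10^9 km.
Semi-major axis of the transfer orbit: a_t = (3.1416×10^8 + 1.76528×10^9)/2 = 1.03972×10^9 km.
Circular speed at r₁: v₁ = √(μ/r₁) = √(1.33249×10^11/3.1416×10^8) = 20.595 km/s.
On the transfer ellipse at r₁, v² = μ(2/r − 1/a) gives v_p = √[μ(2/r₁ − 1/a_t)] = 26.835 km/s.
First burn Δv₁ = |v_p − v₁| = 6.240 km/s.
At r₂, v₂ = √(μ/r₂) = 8.688 km/s.
Transfer-orbit speed at r₂: v_a = √[μ(2/r₂ − 1/a_t)] = 4.776 km/s.
Second burn Δv₂ = |v₂ − v_a| = 3.912 km/s.
Δv = Δv₁ + Δv₂ = 6.240 + 3.912 = 10.15 km/s.

Δv = 10.2 km/s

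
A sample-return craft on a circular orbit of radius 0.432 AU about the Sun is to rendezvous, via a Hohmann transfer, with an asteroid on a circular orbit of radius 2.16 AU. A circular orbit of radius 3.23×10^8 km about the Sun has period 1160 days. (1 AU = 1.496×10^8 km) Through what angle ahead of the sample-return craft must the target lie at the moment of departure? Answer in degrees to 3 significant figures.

φ = 96.3°

From Kepler's third law T² = 4π²r³/μ at r = 3.23×10^8 km, T = 1160 days = 1160 × 86400 s = 1.00224×10^8 s: μ = 4π²r³/T² = 1.32441×10^11 km³/s².
In km: r₁ = 0.432 × 1.496×10^8 = 6.46272×10^7 km; r₂ = 2.16 × 1.496×10^8 = 3.23136×10^8 km.
The Hohmann ellipse has a_t = (r₁ + r₂)/2 = 1.938816×10^8 km.
Transfer time t = π√(a_t³/μ) = 2.3305×10^7 s.
Target angular speed ω₂ = √(μ/r₂³) = 6.2652×10^-8 rad/s.
Angle swept by the target during transfer: ω₂·t = 1.4601 rad = 83.66°.
The sample-return craft traverses 180° on the transfer ellipse, so the target must lead by 180° − 83.66° = 96.3°.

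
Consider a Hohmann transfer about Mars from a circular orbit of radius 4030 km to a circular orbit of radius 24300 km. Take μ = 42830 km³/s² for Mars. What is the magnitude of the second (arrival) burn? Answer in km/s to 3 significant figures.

Transfer-ellipse semi-major axis a_t = (r₁ + r₂)/2 = (4030 + 24300)/2 = 14165 km.
Circular speed at r = 24300 km: v_c = √(μ/r) = 1.3276 km/s.
Vis-viva on the transfer ellipse at r = 24300 km gives v_t = √[μ(2/r − 1/a_t)] = 0.70813 km/s.
Δv₂ = |v_t − v_c| = |0.70813 − 1.3276| = 0.6195 km/s.

Δv₂ = 0.619 km/s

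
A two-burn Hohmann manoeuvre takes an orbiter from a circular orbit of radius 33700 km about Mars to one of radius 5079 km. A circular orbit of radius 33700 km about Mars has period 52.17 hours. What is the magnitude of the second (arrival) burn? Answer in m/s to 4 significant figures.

Δv₂ = 924.5 m/s

From Kepler's third law T² = 4π²r³/μ at r = 33700 km, T = 52.17 hours = 52.17 × 3600 s = 1.87812×10^5 s: μ = 4π²r³/T² = 42835.4 km³/s².
Semi-major axis of the transfer orbit: a_t = (33700 + 5079)/2 = 19389.5 km.
Circular speed at r = 5079 km: v_c = √(μ/r) = 2.9041 km/s.
Vis-viva on the transfer ellipse at r = 5079 km gives v_t = √[μ(2/r − 1/a_t)] = 3.8286 km/s.
Δv₂ = |v_t − v_c| = |3.8286 − 2.9041| = 0.9245 km/s.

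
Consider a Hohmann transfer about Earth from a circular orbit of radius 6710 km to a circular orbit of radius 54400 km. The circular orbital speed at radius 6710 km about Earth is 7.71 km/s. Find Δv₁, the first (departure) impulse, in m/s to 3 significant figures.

From the circular-orbit relation v² = μ/r at r = 6710 km: μ = v²r = (7.71)² × 6710 = 3.98870×10^5 km³/s².
Transfer-ellipse semi-major axis a_t = (r₁ + r₂)/2 = (6710 + 54400)/2 = 30555 km.
Circular speed at r = 6710 km: v_c = √(μ/r) = 7.7100 km/s.
Transfer-orbit speed at the same r (vis-viva, a = a_t): v_t = √[μ(2/r − 1/a_t)] = 10.288 km/s.
Δv₁ = |v_t − v_c| = |10.288 − 7.7100| = 2.578 km/s.

Δv₁ = 2580 m/s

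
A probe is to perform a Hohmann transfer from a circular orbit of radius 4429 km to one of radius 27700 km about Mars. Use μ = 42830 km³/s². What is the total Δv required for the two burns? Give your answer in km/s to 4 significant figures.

The Hohmann ellipse has a_t = (r₁ + r₂)/2 = 16064.5 km.
Circular speed at r₁: v₁ = √(μ/r₁) = √(42830/4429) = 3.10972 km/s.
Transfer-orbit speed at r₁ (vis-viva): v_p = √[μ(2/r₁ − 1/a_t)] = 4.08345 km/s.
First burn Δv₁ = |v_p − v₁| = 0.9737 km/s.
Circular speed at r₂: v₂ = √(μ/r₂) = 1.2435 km/s.
Transfer-orbit speed at r₂: v_a = √[μ(2/r₂ − 1/a_t)] = 0.65291 km/s.
Second burn Δv₂ = |v₂ − v_a| = 0.5906 km/s.
Total Δv = Δv₁ + Δv₂ = 1.564 km/s.

Δv = 1.564 km/s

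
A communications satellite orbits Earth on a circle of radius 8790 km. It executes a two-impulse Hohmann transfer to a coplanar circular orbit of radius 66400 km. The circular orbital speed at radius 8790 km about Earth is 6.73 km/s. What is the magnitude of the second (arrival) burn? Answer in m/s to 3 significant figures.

From the circular-orbit relation v² = μ/r at r = 8790 km: μ = v²r = (6.73)² × 8790 = 3.98125×10^5 km³/s².
Semi-major axis of the transfer orbit: a_t = (8790 + 66400)/2 = 37595 km.
Circular speed at r = 66400 km: v_c = √(μ/r) = 2.449 km/s.
Vis-viva on the transfer ellipse at r = 66400 km gives v_t = √[μ(2/r − 1/a_t)] = 1.184 km/s.
Δv₂ = |v_t − v_c| = |1.184 − 2.449| = 1.265 km/s.

Δv₂ = 1260 m/s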